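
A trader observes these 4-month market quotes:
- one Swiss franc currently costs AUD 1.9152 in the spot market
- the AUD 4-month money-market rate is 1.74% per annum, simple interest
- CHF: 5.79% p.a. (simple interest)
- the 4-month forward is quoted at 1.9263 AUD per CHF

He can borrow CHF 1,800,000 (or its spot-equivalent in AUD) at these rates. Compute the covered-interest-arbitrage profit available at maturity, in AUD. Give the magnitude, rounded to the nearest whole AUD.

T = 4/12 years.
Keep in CHF, deliver into the forward: 1,800,000·1.019300·1.9263 = AUD 3,534,259.66.
Swap to AUD now, deposit: 1,800,000·1.9152·1.005800 = AUD 3,467,354.69.
The quoted forward overvalues CHF, so borrow AUD, buy CHF at spot, deposit the CHF at 5.79%, and sell the proceeds forward at 1.9263.
Profit = 3,534,259.66 − 3,467,354.69 = AUD 66,905.

AUD 66,905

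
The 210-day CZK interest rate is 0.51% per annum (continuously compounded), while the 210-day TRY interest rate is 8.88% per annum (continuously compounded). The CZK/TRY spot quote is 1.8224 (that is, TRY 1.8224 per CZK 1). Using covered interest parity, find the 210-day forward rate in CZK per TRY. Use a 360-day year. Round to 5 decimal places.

0.52258

T = 210/360 years.
Growth of 1 TRY over T: e^(0.0888×210/360) = 1.0531651.
CZK growth factor: e^(0.0051×210/360) = 1.0029794.
CIP: F = S · (grow TRY)/(grow CZK) = 1.8224 × 1.0531651/1.0029794 = 1.913587 TRY per CZK.
Invert for CZK per TRY: 1 / 1.913587 = 0.52258.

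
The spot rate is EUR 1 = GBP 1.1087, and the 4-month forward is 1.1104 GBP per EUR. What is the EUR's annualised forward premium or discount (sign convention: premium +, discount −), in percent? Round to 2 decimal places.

T = 4/12 years.
(F − S)/S = (1.1104 − 1.1087)/1.1087 = 0.0015333.
Annualise by dividing by T: 0.0015333 / (4/12) = 0.004600 → 0.46%.

+0.46%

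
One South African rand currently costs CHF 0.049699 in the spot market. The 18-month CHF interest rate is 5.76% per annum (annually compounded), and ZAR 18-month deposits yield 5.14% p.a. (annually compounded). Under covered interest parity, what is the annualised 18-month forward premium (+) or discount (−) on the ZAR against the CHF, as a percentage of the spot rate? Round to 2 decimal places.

+0.59%

T = 18/12 years.
No-arbitrage forward: 0.049699 × 1.0876325 / 1.0780824 = 0.050139254 CHF/ZAR.
(F − S)/S ÷ T = (0.050139254 − 0.049699)/0.049699/(18/12) = 0.005906 → 0.59%.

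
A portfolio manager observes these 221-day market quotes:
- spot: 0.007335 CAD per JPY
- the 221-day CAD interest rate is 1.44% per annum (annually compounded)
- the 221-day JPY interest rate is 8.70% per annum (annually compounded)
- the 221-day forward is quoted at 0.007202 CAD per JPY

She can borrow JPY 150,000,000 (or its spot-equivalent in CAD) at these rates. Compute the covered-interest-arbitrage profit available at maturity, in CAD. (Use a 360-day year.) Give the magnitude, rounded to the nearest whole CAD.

CAD 27,116

T = 221/360 years.
Invest the JPY and cover forward: 150,000,000 × 1.052545587 × 0.007202 = CAD 1,137,065.00.
Convert at spot and invest in CAD: 150,000,000 × 0.007335 × 1.008815587 = CAD 1,109,949.35.
The quoted forward overvalues JPY, so borrow CAD, buy JPY at spot, deposit the JPY at 8.70%, and sell the proceeds forward at 0.007202.
Profit = 1,137,065.00 − 1,109,949.35 = CAD 27,116.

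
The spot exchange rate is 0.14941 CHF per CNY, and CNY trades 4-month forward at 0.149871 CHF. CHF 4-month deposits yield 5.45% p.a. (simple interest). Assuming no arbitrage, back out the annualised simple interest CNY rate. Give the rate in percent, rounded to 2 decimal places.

T = 4/12 years.
F/S = 0.149871/0.14941 = 1.0030855 = (growth of CHF) / (growth of CNY).
The CHF side grows by 1 + 0.0545×4/12 = 1.0181667.
Hence g_CNY = 1.0150348.
(1.0150348 − 1)/T = 0.045104, i.e. 4.51%.

4.51%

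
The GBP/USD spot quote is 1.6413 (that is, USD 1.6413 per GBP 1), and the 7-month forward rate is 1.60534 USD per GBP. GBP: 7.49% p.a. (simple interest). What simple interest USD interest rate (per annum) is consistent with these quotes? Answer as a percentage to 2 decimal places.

T = 7/12 years.
F/S = 1.60534/1.6413 = 0.9780905 = (growth of USD) / (growth of GBP).
The GBP side grows by 1 + 0.0749×7/12 = 1.0436917.
That pins the USD growth at 1.0208249.
(1.0208249 − 1)/T = 0.035700, i.e. 3.57%.

3.57%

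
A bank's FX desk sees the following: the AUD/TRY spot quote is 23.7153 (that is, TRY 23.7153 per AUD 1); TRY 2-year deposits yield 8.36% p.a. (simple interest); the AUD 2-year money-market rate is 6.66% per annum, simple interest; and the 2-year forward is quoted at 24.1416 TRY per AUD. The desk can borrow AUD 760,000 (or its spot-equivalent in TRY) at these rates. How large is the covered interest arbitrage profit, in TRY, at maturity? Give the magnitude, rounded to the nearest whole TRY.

TRY 245,660

T = 2 years.
Invest the AUD and cover forward: 760,000 × 1.133200 × 24.1416 = TRY 20,791,518.45.
Convert at spot and invest in TRY: 760,000 × 23.7153 × 1.167200 = TRY 21,037,178.60.
The quoted forward undervalues AUD, so borrow AUD, convert to TRY at spot, deposit the TRY at 8.36%, and buy AUD forward at 24.1416 to cover the loan.
Arbitrage profit = |20,791,518.45 − 21,037,178.60| = TRY 245,660.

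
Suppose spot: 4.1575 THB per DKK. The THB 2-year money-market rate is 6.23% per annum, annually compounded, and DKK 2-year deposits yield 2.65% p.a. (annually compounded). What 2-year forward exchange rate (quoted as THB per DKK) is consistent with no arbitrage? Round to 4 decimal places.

T = 2 years.
THB growth factor: (1 + 0.0623)^2 = 1.1284813.
DKK growth factor: (1 + 0.0265)^2 = 1.0537022.
So F = 4.1575 × 1.1284813 / 1.0537022 = 4.452549 (THB/DKK).

4.4525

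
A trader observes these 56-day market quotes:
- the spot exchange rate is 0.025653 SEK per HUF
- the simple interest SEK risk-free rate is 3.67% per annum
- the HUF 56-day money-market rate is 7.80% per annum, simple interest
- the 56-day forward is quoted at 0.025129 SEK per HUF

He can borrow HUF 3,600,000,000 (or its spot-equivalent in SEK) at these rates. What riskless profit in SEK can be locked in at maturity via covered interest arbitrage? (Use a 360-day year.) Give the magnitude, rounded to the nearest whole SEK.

T = 56/360 years.
Route A — deposit HUF, sell forward: 3,600,000,000 × 1.0121333333 × 0.025129 = SEK 91,562,034.72.
Route B — convert at spot, deposit SEK: 3,600,000,000 × 0.025653 × 1.0057088889 = SEK 92,878,020.46.
The quoted forward undervalues HUF, so borrow HUF, convert to SEK at spot, deposit the SEK at 3.67%, and buy HUF forward at 0.025129 to cover the loan.
Arbitrage profit = |91,562,034.72 − 92,878,020.46| = SEK 1,315,986.

SEK 1,315,986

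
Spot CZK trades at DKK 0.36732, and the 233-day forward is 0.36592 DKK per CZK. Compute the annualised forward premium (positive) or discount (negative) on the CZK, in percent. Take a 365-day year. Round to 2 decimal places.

T = 233/365 years.
(F − S)/S = (0.36592 − 0.36732)/0.36732 = -0.0038114.
×(1/T) gives -0.60% p.a.

-0.60%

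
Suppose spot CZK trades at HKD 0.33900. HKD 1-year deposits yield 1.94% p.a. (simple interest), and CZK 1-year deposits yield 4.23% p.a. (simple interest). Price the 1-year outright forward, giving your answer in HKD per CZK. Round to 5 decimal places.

T = 1 year.
HKD growth factor: 1 + 0.0194×1 = 1.019400.
Growth of 1 CZK over T: 1 + 0.0423×1 = 1.042300.
So F = 0.339 × 1.019400 / 1.042300 = 0.3315520 (HKD/CZK).

0.33155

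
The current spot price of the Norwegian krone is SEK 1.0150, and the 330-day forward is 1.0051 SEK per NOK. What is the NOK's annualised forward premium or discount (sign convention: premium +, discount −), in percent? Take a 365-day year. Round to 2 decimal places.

T = 330/365 years.
NOK trades forward at -0.97537% vs spot over the period.
×(1/T) gives -1.08% p.a.

-1.08%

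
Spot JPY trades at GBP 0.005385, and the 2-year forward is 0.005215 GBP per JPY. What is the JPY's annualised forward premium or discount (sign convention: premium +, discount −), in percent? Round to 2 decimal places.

T = 2 years.
(F − S)/S = (0.005215 − 0.005385)/0.005385 = -0.0315692.
Annualise by dividing by T: -0.0315692 / 2 = -0.015785 → -1.58%.

-1.58%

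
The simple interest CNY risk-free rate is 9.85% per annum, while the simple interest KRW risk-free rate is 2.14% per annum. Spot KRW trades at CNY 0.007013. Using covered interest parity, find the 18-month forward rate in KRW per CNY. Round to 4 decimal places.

128.2244

T = 18/12 years.
Growth of 1 CNY over T: 1 + 0.0985×18/12 = 1.147750.
Growth of 1 KRW over T: 1 + 0.0214×18/12 = 1.032100.
CIP: F = S · (grow CNY)/(grow KRW) = 0.007013 × 1.147750/1.032100 = 0.00779882836 CNY per KRW.
Quoted the other way: 1/0.00779882836 = 128.2244 KRW per CNY.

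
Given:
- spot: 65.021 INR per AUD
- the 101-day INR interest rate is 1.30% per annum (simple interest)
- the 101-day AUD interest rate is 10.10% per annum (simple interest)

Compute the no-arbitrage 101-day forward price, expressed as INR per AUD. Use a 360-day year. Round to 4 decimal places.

T = 101/360 years.
INR accumulates by 1 + 0.0130×101/360 = 1.00364722.
AUD growth factor: 1 + 0.1010×101/360 = 1.02833611.
So F = 65.021 × 1.00364722 / 1.02833611 = 63.459938 (INR/AUD).

63.4599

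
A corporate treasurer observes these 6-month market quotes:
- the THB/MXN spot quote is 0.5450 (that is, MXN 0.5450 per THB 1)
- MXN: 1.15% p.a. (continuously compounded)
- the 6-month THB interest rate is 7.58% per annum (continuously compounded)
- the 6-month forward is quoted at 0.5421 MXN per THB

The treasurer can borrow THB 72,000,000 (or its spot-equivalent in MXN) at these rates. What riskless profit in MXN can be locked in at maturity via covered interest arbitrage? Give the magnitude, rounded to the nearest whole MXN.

MXN 1,072,592

T = 6/12 years.
Route A — deposit THB, sell forward: 72,000,000 × 1.0386273649 × 0.5421 = MXN 40,538,872.40.
Route B — convert at spot, deposit MXN: 72,000,000 × 0.5450 × 1.005766563 = MXN 39,466,279.93.
The quoted forward overvalues THB, so borrow MXN, buy THB at spot, deposit the THB at 7.58%, and sell the proceeds forward at 0.5421.
Arbitrage profit = |40,538,872.40 − 39,466,279.93| = MXN 1,072,592.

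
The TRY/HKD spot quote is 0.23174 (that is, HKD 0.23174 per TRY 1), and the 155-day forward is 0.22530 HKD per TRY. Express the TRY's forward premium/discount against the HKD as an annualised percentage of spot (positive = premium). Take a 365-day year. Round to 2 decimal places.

T = 155/365 years.
Period premium: (0.22530 − 0.23174)/0.23174 = -0.0277898.
×(1/T) gives -6.54% p.a.

-6.54%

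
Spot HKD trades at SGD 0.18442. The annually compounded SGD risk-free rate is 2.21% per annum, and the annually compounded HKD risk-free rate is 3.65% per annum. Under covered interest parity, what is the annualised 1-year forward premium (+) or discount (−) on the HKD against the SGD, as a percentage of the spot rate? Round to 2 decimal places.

-1.39%

T = 1 year.
F = S · g_SGD/g_HKD = 0.18442 × 1.022100/1.036500 = 0.18185787.
Annualised premium = (F − S)/S × (1/T) = (0.18185787 − 0.18442)/0.18442 ÷ 1 = -1.39%.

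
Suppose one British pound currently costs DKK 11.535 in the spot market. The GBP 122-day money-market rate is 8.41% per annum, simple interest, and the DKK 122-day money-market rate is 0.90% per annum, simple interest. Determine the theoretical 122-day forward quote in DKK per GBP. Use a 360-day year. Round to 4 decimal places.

T = 122/360 years.
DKK accumulates by 1 + 0.0090×122/360 = 1.003050.
GBP growth factor: 1 + 0.0841×122/360 = 1.02850056.
CIP: F = S · (grow DKK)/(grow GBP) = 11.535 × 1.003050/1.02850056 = 11.249563 DKK per GBP.

11.2496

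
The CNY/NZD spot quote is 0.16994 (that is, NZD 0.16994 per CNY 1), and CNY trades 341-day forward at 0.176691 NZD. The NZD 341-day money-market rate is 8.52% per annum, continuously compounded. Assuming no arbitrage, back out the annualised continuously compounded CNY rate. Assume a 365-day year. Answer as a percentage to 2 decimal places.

4.35%

T = 341/365 years.
F/S = 0.176691/0.16994 = 1.0397258 = (growth of NZD) / (growth of CNY).
The NZD side grows by e^(0.0852×341/365) = 1.0828515.
Hence g_CNY = 1.041478.
Take logs: ln 1.041478 / (341/365) = 0.043501, so 4.35%.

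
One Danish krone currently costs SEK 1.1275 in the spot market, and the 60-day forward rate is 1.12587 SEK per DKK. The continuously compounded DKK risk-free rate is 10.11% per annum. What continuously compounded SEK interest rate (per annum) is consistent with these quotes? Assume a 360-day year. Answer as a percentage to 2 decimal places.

T = 60/360 years.
CIP gives F = S · g_SEK/g_DKK, so g_SEK/g_DKK = 1.12587/1.1275 = 0.9985543.
DKK growth factor: e^(0.1011×60/360) = 1.0169928.
Hence g_SEK = 1.0155225.
r = ln(1.0155225)/(60/360) = 0.092420 → 9.24%.

9.24%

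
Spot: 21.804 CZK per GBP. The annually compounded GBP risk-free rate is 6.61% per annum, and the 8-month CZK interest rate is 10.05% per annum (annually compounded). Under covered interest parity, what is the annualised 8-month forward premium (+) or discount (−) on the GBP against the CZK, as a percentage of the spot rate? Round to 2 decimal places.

T = 8/12 years.
No-arbitrage forward: 21.804 × 1.0659251 / 1.0435949 = 22.270549 CZK/GBP.
Annualised premium = (F − S)/S × (1/T) = (22.270549 − 21.804)/21.804 ÷ (8/12) = 3.21%.

+3.21%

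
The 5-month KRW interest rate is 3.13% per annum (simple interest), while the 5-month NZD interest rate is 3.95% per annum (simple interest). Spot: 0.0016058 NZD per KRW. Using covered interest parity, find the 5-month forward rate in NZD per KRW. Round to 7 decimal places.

0.0016112

T = 5/12 years.
Growth of 1 NZD over T: 1 + 0.0395×5/12 = 1.0164583.
KRW accumulates by 1 + 0.0313×5/12 = 1.0130417.
CIP: F = S · (grow NZD)/(grow KRW) = 0.0016058 × 1.0164583/1.0130417 = 0.001611216 NZD per KRW.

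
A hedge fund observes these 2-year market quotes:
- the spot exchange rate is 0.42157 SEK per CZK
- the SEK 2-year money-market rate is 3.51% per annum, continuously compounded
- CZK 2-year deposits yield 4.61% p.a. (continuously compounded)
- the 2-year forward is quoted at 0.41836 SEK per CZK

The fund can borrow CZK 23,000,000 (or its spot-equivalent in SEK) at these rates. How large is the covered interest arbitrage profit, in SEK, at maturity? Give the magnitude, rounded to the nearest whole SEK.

SEK 150,402

T = 2 years.
Route A — deposit CZK, sell forward: 23,000,000 × 1.096584117 × 0.41836 = SEK 10,551,639.42.
Route B — convert at spot, deposit SEK: 23,000,000 × 0.42157 × 1.072722704 = SEK 10,401,237.34.
The quoted forward overvalues CZK, so borrow SEK, buy CZK at spot, deposit the CZK at 4.61%, and sell the proceeds forward at 0.41836.
The gap between the two covered legs is SEK 150,402.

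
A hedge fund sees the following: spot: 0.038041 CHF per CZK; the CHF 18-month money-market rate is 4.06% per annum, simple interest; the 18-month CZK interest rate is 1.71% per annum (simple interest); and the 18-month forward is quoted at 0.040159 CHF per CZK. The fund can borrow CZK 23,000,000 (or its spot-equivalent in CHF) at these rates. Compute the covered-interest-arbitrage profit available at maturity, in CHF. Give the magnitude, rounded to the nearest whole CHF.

CHF 19,122

T = 18/12 years.
Route A — deposit CZK, sell forward: 23,000,000 × 1.025650 × 0.040159 = CHF 947,348.80.
Route B — convert at spot, deposit CHF: 23,000,000 × 0.038041 × 1.060900 = CHF 928,227.03.
The quoted forward overvalues CZK, so borrow CHF, buy CZK at spot, deposit the CZK at 1.71%, and sell the proceeds forward at 0.040159.
The gap between the two covered legs is CHF 19,122.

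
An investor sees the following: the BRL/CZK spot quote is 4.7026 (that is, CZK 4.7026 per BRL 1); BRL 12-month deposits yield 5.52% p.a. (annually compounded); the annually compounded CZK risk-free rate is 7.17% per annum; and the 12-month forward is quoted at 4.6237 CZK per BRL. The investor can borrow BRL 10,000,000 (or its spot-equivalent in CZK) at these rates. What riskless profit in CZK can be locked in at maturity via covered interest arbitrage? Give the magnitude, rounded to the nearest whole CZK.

CZK 1,608,482

T = 1 year.
Route A — deposit BRL, sell forward: 10,000,000 × 1.055200 × 4.6237 = CZK 48,789,282.40.
Route B — convert at spot, deposit CZK: 10,000,000 × 4.7026 × 1.071700 = CZK 50,397,764.20.
The quoted forward undervalues BRL, so borrow BRL, convert to CZK at spot, deposit the CZK at 7.17%, and buy BRL forward at 4.6237 to cover the loan.
Profit = 50,397,764.20 − 48,789,282.40 = CZK 1,608,482.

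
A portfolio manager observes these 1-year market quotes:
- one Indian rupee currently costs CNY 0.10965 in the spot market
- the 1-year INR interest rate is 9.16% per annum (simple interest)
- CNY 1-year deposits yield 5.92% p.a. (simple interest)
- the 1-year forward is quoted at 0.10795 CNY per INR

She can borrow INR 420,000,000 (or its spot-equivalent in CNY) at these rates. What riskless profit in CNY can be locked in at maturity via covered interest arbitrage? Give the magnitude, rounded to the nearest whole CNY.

CNY 712,715

T = 1 year.
Keep in INR, deliver into the forward: 420,000,000·1.091600·0.10795 = CNY 49,492,052.40.
Swap to CNY now, deposit: 420,000,000·0.10965·1.059200 = CNY 48,779,337.60.
The quoted forward overvalues INR, so borrow CNY, buy INR at spot, deposit the INR at 9.16%, and sell the proceeds forward at 0.10795.
The gap between the two covered legs is CNY 712,715.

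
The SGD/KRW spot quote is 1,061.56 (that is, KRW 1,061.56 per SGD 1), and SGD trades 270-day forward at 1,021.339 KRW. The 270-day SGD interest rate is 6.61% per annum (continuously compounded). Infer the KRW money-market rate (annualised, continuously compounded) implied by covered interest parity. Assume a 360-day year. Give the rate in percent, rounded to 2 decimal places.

1.46%

T = 270/360 years.
By CIP, F/S equals the KRW-to-SGD growth ratio: 1021.339/1061.56 = 0.9621114.
SGD growth factor: e^(0.0661×270/360) = 1.0508244.
That pins the KRW growth at 1.0110101.
r = ln(1.0110101)/(270/360) = 0.014600 → 1.46%.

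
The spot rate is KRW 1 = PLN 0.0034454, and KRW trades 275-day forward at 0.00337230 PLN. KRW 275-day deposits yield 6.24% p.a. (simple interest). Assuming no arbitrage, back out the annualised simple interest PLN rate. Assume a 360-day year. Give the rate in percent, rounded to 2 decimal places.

T = 275/360 years.
CIP gives F = S · g_PLN/g_KRW, so g_PLN/g_KRW = 0.0033723/0.0034454 = 0.9787833.
The KRW side grows by 1 + 0.0624×275/360 = 1.0476667.
Hence g_PLN = 1.0254387.
(1.0254387 − 1)/T = 0.033302, i.e. 3.33%.

3.33%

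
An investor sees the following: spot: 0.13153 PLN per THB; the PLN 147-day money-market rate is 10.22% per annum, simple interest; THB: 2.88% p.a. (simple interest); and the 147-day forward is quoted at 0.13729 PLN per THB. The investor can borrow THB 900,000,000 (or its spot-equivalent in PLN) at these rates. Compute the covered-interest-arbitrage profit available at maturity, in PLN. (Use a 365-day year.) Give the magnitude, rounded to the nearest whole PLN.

PLN 1,744,775

T = 147/365 years.
Invest the THB and cover forward: 900,000,000 × 1.01159890411 × 0.13729 = PLN 124,994,172.19.
Convert at spot and invest in PLN: 900,000,000 × 0.13153 × 1.041160 = PLN 123,249,397.32.
The quoted forward overvalues THB, so borrow PLN, buy THB at spot, deposit the THB at 2.88%, and sell the proceeds forward at 0.13729.
The gap between the two covered legs is PLN 1,744,775.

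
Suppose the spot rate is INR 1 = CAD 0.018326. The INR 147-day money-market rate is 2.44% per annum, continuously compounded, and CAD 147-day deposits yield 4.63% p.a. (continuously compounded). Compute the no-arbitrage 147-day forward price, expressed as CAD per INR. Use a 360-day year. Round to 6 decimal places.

0.018491

T = 147/360 years.
Growth of 1 CAD over T: e^(0.0463×147/360) = 1.0190857.
INR growth factor: e^(0.0244×147/360) = 1.0100131.
So F = 0.018326 × 1.0190857 / 1.0100131 = 0.01849062 (CAD/INR).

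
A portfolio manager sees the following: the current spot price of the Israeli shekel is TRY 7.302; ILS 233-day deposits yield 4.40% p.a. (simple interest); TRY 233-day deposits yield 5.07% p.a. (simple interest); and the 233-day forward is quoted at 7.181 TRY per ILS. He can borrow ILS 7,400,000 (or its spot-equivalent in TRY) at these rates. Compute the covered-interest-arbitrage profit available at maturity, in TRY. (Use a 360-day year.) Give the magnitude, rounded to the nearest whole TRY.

TRY 1,155,215

T = 233/360 years.
Route A — deposit ILS, sell forward: 7,400,000 × 1.0284777778 × 7.181 = TRY 54,652,692.03.
Route B — convert at spot, deposit TRY: 7,400,000 × 7.302 × 1.0328141667 = TRY 55,807,906.93.
The quoted forward undervalues ILS, so borrow ILS, convert to TRY at spot, deposit the TRY at 5.07%, and buy ILS forward at 7.181 to cover the loan.
The gap between the two covered legs is TRY 1,155,215.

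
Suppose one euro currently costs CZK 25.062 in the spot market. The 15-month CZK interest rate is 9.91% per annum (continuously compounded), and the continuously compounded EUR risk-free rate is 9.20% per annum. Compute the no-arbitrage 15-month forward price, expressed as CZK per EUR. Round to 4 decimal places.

25.2854

T = 15/12 years.
CZK accumulates by e^(0.0991×15/12) = 1.13187438.
EUR accumulates by e^(0.0920×15/12) = 1.12187344.
CIP: F = S · (grow CZK)/(grow EUR) = 25.062 × 1.13187438/1.12187344 = 25.285415 CZK per EUR.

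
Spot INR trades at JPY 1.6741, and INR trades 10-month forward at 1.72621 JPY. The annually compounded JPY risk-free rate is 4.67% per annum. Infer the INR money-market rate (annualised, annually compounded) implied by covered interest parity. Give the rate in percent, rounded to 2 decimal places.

T = 10/12 years.
By CIP, F/S equals the JPY-to-INR growth ratio: 1.72621/1.6741 = 1.0311272.
JPY growth factor: (1 + 0.0467)^(10/12) = 1.0387679.
That pins the INR growth at 1.007410.
r = 1.007410^(12/10) − 1 = 0.008899 → 0.89%.

0.89%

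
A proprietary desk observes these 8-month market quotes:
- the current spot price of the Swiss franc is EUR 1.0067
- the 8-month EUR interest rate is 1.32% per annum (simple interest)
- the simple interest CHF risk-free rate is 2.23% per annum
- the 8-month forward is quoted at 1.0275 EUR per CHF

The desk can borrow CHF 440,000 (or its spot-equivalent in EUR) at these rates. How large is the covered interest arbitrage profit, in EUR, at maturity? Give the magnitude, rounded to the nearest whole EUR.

T = 8/12 years.
Keep in CHF, deliver into the forward: 440,000·1.01486667·1.0275 = EUR 458,821.22.
Swap to EUR now, deposit: 440,000·1.0067·1.008800 = EUR 446,845.94.
The quoted forward overvalues CHF, so borrow EUR, buy CHF at spot, deposit the CHF at 2.23%, and sell the proceeds forward at 1.0275.
The gap between the two covered legs is EUR 11,975.

EUR 11,975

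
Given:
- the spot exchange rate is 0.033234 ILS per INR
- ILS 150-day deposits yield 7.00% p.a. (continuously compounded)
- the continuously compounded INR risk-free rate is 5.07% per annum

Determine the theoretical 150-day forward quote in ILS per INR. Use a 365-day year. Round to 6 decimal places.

T = 150/365 years.
ILS growth factor: e^(0.0700×150/365) = 1.0291849.
INR growth factor: e^(0.0507×150/365) = 1.0210542.
CIP: F = S · (grow ILS)/(grow INR) = 0.033234 × 1.0291849/1.0210542 = 0.03349864 ILS per INR.

0.033499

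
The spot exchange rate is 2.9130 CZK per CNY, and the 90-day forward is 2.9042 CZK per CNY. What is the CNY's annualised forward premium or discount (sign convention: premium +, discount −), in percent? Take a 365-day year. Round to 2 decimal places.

T = 90/365 years.
(F − S)/S = (2.9042 − 2.913)/2.913 = -0.0030209.
Annualise by dividing by T: -0.0030209 / (90/365) = -0.012251 → -1.23%.

-1.23%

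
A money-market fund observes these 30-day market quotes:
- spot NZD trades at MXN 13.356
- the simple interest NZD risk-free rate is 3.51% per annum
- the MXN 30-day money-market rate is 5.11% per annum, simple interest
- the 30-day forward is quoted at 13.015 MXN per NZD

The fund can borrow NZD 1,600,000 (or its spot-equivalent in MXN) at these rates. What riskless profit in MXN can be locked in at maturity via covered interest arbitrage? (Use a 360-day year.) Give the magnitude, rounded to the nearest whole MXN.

T = 30/360 years.
Keep in NZD, deliver into the forward: 1,600,000·1.002925·13.015 = MXN 20,884,910.20.
Swap to MXN now, deposit: 1,600,000·13.356·1.0042583333 = MXN 21,460,598.88.
The quoted forward undervalues NZD, so borrow NZD, convert to MXN at spot, deposit the MXN at 5.11%, and buy NZD forward at 13.015 to cover the loan.
The gap between the two covered legs is MXN 575,689.

MXN 575,689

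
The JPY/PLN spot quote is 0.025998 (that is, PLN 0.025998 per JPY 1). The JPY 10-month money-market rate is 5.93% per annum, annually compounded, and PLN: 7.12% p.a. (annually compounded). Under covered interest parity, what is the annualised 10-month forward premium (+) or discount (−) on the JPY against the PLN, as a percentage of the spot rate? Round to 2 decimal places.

+1.12%

T = 10/12 years.
F = S · g_PLN/g_JPY = 0.025998 × 1.0589907/1.0491779 = 0.026241155.
Annualised premium = (F − S)/S × (1/T) = (0.026241155 − 0.025998)/0.025998 ÷ (10/12) = 1.12%.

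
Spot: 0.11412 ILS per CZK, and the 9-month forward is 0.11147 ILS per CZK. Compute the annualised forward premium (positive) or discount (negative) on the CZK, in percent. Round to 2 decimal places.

-3.10%

T = 9/12 years.
(F − S)/S = (0.11147 − 0.11412)/0.11412 = -0.0232212.
Annualise by dividing by T: -0.0232212 / (9/12) = -0.030962 → -3.10%.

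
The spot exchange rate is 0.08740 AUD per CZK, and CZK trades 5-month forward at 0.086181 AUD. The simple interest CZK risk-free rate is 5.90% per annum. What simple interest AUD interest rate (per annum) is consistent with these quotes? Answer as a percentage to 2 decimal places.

T = 5/12 years.
By CIP, F/S equals the AUD-to-CZK growth ratio: 0.086181/0.0874 = 0.9860526.
The CZK side grows by 1 + 0.0590×5/12 = 1.0245833.
That pins the AUD growth at 1.010293.
r = (1.010293 − 1)/(5/12) = 0.024703 → 2.47%.

2.47%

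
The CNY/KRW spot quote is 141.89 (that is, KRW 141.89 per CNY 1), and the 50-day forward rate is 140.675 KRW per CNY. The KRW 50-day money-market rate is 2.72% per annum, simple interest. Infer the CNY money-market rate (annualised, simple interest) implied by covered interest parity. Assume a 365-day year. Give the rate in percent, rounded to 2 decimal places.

T = 50/365 years.
CIP gives F = S · g_KRW/g_CNY, so g_KRW/g_CNY = 140.675/141.89 = 0.9914370.
The KRW side grows by 1 + 0.0272×50/365 = 1.003726.
Hence g_CNY = 1.0123951.
r = (1.0123951 − 1)/(50/365) = 0.090484 → 9.05%.

9.05%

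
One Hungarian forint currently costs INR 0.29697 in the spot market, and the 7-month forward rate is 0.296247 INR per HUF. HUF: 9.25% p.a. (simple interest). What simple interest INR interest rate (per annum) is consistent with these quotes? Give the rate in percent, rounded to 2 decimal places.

T = 7/12 years.
F/S = 0.296247/0.29697 = 0.9975654 = (growth of INR) / (growth of HUF).
The HUF side grows by 1 + 0.0925×7/12 = 1.0539583.
That pins the INR growth at 1.0513923.
(1.0513923 − 1)/T = 0.088101, i.e. 8.81%.

8.81%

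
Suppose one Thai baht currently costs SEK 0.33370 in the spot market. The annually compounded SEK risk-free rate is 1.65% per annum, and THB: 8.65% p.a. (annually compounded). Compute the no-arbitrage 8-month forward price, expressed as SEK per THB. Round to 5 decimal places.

T = 8/12 years.
SEK growth factor: (1 + 0.0165)^(8/12) = 1.010970.
Growth of 1 THB over T: (1 + 0.0865)^(8/12) = 1.0568657.
CIP: F = S · (grow SEK)/(grow THB) = 0.3337 × 1.010970/1.0568657 = 0.3192087 SEK per THB.

0.31921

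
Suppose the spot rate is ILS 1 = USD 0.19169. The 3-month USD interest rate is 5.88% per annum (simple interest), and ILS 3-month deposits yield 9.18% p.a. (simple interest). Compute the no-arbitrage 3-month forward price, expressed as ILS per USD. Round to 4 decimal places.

T = 3/12 years.
USD accumulates by 1 + 0.0588×3/12 = 1.014700.
ILS growth factor: 1 + 0.0918×3/12 = 1.022950.
CIP: F = S · (grow USD)/(grow ILS) = 0.19169 × 1.014700/1.022950 = 0.1901440 USD per ILS.
Invert for ILS per USD: 1 / 0.1901440 = 5.2592.

5.2592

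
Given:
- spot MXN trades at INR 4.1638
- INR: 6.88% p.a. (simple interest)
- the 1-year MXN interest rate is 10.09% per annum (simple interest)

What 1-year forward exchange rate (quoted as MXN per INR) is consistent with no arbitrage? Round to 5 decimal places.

T = 1 year.
INR growth factor: 1 + 0.0688×1 = 1.068800.
Growth of 1 MXN over T: 1 + 0.1009×1 = 1.100900.
Forward (INR per MXN) = 4.1638 × 1.068800 / 1.100900 = 4.042392.
Quoted the other way: 1/4.042392 = 0.24738 MXN per INR.

0.24738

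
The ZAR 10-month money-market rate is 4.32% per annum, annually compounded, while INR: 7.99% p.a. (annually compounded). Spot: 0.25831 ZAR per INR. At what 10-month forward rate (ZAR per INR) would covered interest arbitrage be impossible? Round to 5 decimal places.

T = 10/12 years.
ZAR growth factor: (1 + 0.0432)^(10/12) = 1.0358725.
Growth of 1 INR over T: (1 + 0.0799)^(10/12) = 1.0661532.
CIP: F = S · (grow ZAR)/(grow INR) = 0.25831 × 1.0358725/1.0661532 = 0.2509735 ZAR per INR.

0.25097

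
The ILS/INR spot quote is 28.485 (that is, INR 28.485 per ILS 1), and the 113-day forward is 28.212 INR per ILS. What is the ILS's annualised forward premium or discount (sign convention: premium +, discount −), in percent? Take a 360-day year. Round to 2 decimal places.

T = 113/360 years.
(F − S)/S = (28.212 − 28.485)/28.485 = -0.0095840.
×(1/T) gives -3.05% p.a.

-3.05%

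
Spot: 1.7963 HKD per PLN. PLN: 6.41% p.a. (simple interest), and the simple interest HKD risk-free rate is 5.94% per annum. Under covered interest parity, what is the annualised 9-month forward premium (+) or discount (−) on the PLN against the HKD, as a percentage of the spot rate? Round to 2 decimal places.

-0.45%

T = 9/12 years.
CIP forward (HKD per PLN) = 1.7963 × 1.044550/1.048075 = 1.7902585.
(F − S)/S ÷ T = (1.7902585 − 1.7963)/1.7963/(9/12) = -0.004484 → -0.45%.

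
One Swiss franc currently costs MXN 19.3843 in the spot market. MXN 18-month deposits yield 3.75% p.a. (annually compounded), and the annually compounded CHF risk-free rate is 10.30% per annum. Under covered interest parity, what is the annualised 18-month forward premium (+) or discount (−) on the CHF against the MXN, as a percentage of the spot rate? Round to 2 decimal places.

-5.85%

T = 18/12 years.
CIP forward (MXN per CHF) = 19.3843 × 1.0567741/1.1584126 = 17.6835319.
(F − S)/S ÷ T = (17.6835319 − 19.3843)/19.3843/(18/12) = -0.058493 → -5.85%.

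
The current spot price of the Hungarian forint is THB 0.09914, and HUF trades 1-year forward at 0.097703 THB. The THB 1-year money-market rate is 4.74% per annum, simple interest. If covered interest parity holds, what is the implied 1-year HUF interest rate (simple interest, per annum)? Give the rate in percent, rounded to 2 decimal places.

6.28%

T = 1 year.
F/S = 0.097703/0.09914 = 0.9855053 = (growth of THB) / (growth of HUF).
The THB side grows by 1 + 0.0474×1 = 1.047400.
Hence g_HUF = 1.062805.
r = (1.062805 − 1)/1 = 0.062805 → 6.28%.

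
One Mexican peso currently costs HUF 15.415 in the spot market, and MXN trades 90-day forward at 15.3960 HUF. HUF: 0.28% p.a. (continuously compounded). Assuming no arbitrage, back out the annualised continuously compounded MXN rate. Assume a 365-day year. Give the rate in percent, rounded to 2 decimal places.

T = 90/365 years.
F/S = 15.396/15.415 = 0.9987674 = (growth of HUF) / (growth of MXN).
HUF growth factor: e^(0.0028×90/365) = 1.0006906.
That pins the MXN growth at 1.0019256.
r = ln(1.0019256)/(90/365) = 0.007802 → 0.78%.

0.78%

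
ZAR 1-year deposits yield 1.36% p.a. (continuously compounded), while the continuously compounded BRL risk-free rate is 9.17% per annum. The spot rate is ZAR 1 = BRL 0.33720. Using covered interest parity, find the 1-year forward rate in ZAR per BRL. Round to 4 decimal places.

2.7428

T = 1 year.
BRL growth factor: e^(0.0917×1) = 1.096036.
ZAR accumulates by e^(0.0136×1) = 1.0136929.
Forward (BRL per ZAR) = 0.3372 × 1.096036 / 1.0136929 = 0.3645910.
Quoted the other way: 1/0.3645910 = 2.7428 ZAR per BRL.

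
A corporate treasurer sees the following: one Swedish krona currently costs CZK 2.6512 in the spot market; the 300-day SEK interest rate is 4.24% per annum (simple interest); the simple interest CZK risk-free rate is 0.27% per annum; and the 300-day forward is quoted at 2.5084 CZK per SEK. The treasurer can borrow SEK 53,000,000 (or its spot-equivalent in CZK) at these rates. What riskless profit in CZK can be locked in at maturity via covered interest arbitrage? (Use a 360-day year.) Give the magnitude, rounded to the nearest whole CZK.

T = 300/360 years.
Keep in SEK, deliver into the forward: 53,000,000·1.03533333333·2.5084 = CZK 137,642,597.07.
Swap to CZK now, deposit: 53,000,000·2.6512·1.002250 = CZK 140,829,755.60.
The quoted forward undervalues SEK, so borrow SEK, convert to CZK at spot, deposit the CZK at 0.27%, and buy SEK forward at 2.5084 to cover the loan.
The gap between the two covered legs is CZK 3,187,159.

CZK 3,187,159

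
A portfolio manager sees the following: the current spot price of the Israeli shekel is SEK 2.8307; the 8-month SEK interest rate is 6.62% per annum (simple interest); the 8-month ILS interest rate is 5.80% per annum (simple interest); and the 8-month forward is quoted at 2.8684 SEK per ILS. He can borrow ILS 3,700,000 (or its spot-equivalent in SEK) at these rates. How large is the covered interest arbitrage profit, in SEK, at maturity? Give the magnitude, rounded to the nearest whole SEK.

SEK 87,628

T = 8/12 years.
Keep in ILS, deliver into the forward: 3,700,000·1.0386666667·2.8684 = SEK 11,023,452.43.
Swap to SEK now, deposit: 3,700,000·2.8307·1.0441333333 = SEK 10,935,824.44.
The quoted forward overvalues ILS, so borrow SEK, buy ILS at spot, deposit the ILS at 5.80%, and sell the proceeds forward at 2.8684.
Profit = 11,023,452.43 − 10,935,824.44 = SEK 87,628.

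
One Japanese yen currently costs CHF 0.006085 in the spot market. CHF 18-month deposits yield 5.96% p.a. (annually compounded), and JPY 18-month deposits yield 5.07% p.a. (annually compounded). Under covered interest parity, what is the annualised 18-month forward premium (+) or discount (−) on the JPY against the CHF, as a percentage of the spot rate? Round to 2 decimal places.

T = 18/12 years.
F = S · g_CHF/g_JPY = 0.006085 × 1.0907191/1.0770059 = 0.006162479.
(F − S)/S ÷ T = (0.006162479 − 0.006085)/0.006085/(18/12) = 0.008489 → 0.85%.

+0.85%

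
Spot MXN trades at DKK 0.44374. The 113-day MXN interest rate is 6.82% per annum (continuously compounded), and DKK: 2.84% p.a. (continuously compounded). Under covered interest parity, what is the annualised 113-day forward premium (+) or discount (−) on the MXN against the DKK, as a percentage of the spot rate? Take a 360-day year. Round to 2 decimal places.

-3.96%

T = 113/360 years.
F = S · g_DKK/g_MXN = 0.44374 × 1.0089543/1.021638 = 0.43823094.
(F − S)/S ÷ T = (0.43823094 − 0.44374)/0.44374/(113/360) = -0.039552 → -3.96%.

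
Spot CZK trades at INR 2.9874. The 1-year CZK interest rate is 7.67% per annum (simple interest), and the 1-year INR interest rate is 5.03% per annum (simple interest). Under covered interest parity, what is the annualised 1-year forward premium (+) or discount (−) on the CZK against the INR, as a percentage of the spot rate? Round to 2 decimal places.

T = 1 year.
No-arbitrage forward: 2.9874 × 1.050300 / 1.076700 = 2.9141508 INR/CZK.
Annualised premium = (F − S)/S × (1/T) = (2.9141508 − 2.9874)/2.9874 ÷ 1 = -2.45%.

-2.45%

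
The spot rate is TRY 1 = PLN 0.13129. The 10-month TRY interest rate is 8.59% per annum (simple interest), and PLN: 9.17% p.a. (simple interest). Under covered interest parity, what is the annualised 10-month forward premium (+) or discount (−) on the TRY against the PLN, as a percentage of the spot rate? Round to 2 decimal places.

T = 10/12 years.
CIP forward (PLN per TRY) = 0.13129 × 1.0764167/1.0715833 = 0.13188219.
Annualised premium = (F − S)/S × (1/T) = (0.13188219 − 0.13129)/0.13129 ÷ (10/12) = 0.54%.

+0.54%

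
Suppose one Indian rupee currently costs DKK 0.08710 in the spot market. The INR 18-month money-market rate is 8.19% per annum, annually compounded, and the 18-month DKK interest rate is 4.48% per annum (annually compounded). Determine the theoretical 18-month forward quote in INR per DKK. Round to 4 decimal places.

12.0980

T = 18/12 years.
DKK accumulates by (1 + 0.0448)^(18/12) = 1.06794711.
Growth of 1 INR over T: (1 + 0.0819)^(18/12) = 1.12533203.
Forward (DKK per INR) = 0.0871 × 1.06794711 / 1.12533203 = 0.082658443.
Quoted the other way: 1/0.082658443 = 12.0980 INR per DKK.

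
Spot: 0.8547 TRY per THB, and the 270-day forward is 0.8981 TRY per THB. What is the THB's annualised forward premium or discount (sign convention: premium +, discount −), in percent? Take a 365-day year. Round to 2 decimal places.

T = 270/365 years.
THB trades forward at +5.07781% vs spot over the period.
Per annum: 0.0507781 / (270/365) = 0.068644 = 6.86%.

+6.86%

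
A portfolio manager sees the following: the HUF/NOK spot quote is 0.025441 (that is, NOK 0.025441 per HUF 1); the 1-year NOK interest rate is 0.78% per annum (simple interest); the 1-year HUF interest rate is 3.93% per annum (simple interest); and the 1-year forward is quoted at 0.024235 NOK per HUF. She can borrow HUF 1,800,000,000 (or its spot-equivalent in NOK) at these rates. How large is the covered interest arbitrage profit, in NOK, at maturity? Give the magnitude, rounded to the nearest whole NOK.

NOK 813,608

T = 1 year.
Invest the HUF and cover forward: 1,800,000,000 × 1.039300 × 0.024235 = NOK 45,337,383.90.
Convert at spot and invest in NOK: 1,800,000,000 × 0.025441 × 1.007800 = NOK 46,150,991.64.
The quoted forward undervalues HUF, so borrow HUF, convert to NOK at spot, deposit the NOK at 0.78%, and buy HUF forward at 0.024235 to cover the loan.
The gap between the two covered legs is NOK 813,608.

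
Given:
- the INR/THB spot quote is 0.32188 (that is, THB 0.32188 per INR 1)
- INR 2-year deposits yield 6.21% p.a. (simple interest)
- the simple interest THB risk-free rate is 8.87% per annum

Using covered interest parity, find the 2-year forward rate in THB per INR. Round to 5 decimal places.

T = 2 years.
THB growth factor: 1 + 0.0887×2 = 1.177400.
INR accumulates by 1 + 0.0621×2 = 1.124200.
So F = 0.32188 × 1.177400 / 1.124200 = 0.3371122 (THB/INR).

0.33711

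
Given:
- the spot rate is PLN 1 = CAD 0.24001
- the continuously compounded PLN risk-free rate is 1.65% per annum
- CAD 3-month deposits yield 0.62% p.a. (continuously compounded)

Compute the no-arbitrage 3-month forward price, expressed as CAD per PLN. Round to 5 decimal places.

0.23939

T = 3/12 years.
CAD accumulates by e^(0.0062×3/12) = 1.0015512.
PLN growth factor: e^(0.0165×3/12) = 1.0041335.
CIP: F = S · (grow CAD)/(grow PLN) = 0.24001 × 1.0015512/1.0041335 = 0.2393928 CAD per PLN.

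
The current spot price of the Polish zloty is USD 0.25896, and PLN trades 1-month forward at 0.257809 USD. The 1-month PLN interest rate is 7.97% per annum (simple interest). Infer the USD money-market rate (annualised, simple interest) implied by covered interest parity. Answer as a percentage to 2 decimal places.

2.60%

T = 1/12 years.
CIP gives F = S · g_USD/g_PLN, so g_USD/g_PLN = 0.257809/0.25896 = 0.9955553.
PLN growth factor: 1 + 0.0797×1/12 = 1.0066417.
Hence g_USD = 1.0021675.
r = (1.0021675 − 1)/(1/12) = 0.026010 → 2.60%.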